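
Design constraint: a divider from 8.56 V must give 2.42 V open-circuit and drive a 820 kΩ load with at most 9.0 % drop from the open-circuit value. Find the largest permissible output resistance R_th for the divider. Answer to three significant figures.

R_th ≤ 81.1 kΩ

Loading drop = R_th/(R_th + R_L) ≤ 0.0900, so R_th ≤ R_L · ε/(1−ε) = 820 kΩ × 0.0900/0.9100 = 81.1 kΩ.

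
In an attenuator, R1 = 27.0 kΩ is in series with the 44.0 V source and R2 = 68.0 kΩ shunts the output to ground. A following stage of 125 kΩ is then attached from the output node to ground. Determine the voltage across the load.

V_out ≈ 27.3 V

The load sits in parallel with R2: R2‖R_L = (68.0 × 125) / (68.0 + 125) = 44.04 kΩ.
V_out = 44.0 × 44.04 / (27.0 + 44.04) = 44.0 × 44.04/71.04 = 27.3 V.
(Unloaded it would have been 31.5 V.)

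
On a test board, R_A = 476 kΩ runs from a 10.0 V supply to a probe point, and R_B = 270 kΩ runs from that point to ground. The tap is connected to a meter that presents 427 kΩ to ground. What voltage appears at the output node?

V_out ≈ 2.58 V

The load sits in parallel with R_B: R_B‖R_L = (270 × 427) / (270 + 427) = 165.4 kΩ.
V_out = 10.0 × 165.4 / (476 + 165.4) = 10.0 × 165.4/641.4 = 2.58 V.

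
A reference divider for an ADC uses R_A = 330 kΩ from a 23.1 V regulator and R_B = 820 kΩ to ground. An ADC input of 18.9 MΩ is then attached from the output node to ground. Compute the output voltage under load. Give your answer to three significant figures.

The load sits in parallel with R_B: R_B‖R_L = (820 × 18900) / (820 + 18900) = 785.9 kΩ.
V_out = 23.1 × 785.9 / (330 + 785.9) = 23.1 × 785.9/1116 = 16.3 V.

V_out ≈ 16.3 V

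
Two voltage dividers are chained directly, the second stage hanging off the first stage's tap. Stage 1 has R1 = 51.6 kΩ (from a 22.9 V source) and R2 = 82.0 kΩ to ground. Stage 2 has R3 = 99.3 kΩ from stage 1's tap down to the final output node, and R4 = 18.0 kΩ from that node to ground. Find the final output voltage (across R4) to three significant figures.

Stage 2 presents R3+R4 = 117.3 kΩ as a load on stage 1's tap.
Stage 1's lower leg becomes R2‖(R3+R4) = 48.26 kΩ, so V_mid = 22.9 × 48.26/99.86 = 11.07 V.
Stage 2 is itself unloaded: V_out = V_mid × R4/(R3+R4) = 11.07 × 18.0/117.3 = 1.70 V.

V_out ≈ 1.70 V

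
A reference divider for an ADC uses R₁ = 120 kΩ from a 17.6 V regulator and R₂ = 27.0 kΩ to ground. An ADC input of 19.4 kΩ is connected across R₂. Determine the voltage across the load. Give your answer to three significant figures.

V_out ≈ 1.51 V

The load sits in parallel with R₂: R₂‖R_L = (27.0 × 19.4) / (27.0 + 19.4) = 11.29 kΩ.
V_out = 17.6 × 11.29 / (120 + 11.29) = 17.6 × 11.29/131.3 = 1.51 V.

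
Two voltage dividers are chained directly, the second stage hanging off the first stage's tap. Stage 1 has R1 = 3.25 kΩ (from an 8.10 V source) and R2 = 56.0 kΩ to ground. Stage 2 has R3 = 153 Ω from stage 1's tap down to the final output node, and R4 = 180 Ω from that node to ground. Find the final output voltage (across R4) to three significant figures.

Stage 2 presents R3+R4 = 333.0 Ω as a load on stage 1's tap.
Stage 1's lower leg becomes R2‖(R3+R4) = 331.0 Ω, so V_mid = 8.10 × 331.0/3581 = 0.7488 V.
Stage 2 is itself unloaded: V_out = V_mid × R4/(R3+R4) = 0.7488 × 180/333.0 = 0.405 V.

V_out ≈ 0.405 V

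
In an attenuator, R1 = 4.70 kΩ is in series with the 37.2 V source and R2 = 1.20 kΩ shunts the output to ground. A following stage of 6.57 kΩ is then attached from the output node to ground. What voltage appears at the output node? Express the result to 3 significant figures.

The load sits in parallel with R2: R2‖R_L = (1.20 × 6.57) / (1.20 + 6.57) = 1.015 kΩ.
V_out = 37.2 × 1.015 / (4.70 + 1.015) = 37.2 × 1.015/5.715 = 6.61 V.

V_out ≈ 6.61 V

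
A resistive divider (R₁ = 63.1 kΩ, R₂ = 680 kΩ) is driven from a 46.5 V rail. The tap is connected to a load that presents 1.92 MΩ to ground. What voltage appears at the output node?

V_out ≈ 41.3 V

The load sits in parallel with R₂: R₂‖R_L = (680 × 1920) / (680 + 1920) = 502.2 kΩ.
V_out = 46.5 × 502.2 / (63.1 + 502.2) = 46.5 × 502.2/565.3 = 41.3 V.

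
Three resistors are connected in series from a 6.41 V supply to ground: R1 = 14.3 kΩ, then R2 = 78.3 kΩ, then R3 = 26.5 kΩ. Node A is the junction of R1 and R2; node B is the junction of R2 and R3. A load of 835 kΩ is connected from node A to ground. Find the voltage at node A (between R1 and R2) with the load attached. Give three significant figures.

V ≈ 5.56 V

Below node A the series string R2+R3 = 104.8 kΩ sits in parallel with the 835 kΩ load: 93.11 kΩ.
V_A = 6.41 × 93.11/(14.3 + 93.11) = 5.56 V.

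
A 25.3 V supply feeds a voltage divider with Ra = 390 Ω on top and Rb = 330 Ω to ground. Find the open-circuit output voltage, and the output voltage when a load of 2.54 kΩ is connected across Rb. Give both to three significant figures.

Unloaded: 11.6 V; loaded: 10.8 V

Open-circuit: V = 25.3 × 330/(390 + 330) = 11.6 V.
With the load, Rb becomes Rb‖R_L = 292.1 Ω, so V = 25.3 × 292.1/682.1 = 10.8 V.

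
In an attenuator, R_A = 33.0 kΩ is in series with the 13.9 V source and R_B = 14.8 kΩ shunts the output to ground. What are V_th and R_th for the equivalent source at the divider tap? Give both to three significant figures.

V_th is the open-circuit tap voltage: 13.9 × 14.8/(33.0 + 14.8) = 4.30 V.
With the supply zeroed, R_A and R_B appear in parallel from the tap: R_th = R_A‖R_B = (33.0 × 14.8)/47.80 = 10.2 kΩ.

V_th = 4.30 V, R_th = 10.2 kΩ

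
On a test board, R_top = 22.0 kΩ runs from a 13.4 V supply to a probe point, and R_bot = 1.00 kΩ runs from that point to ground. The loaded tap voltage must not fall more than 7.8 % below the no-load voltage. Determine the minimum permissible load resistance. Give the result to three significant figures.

Output resistance R_th = R_top‖R_bot = (22000 × 1000)/23000 = 956.5 Ω.
The fractional drop is R_th/(R_th + R_L); requiring this ≤ 0.0780 gives R_L ≥ R_th(1/0.0780 − 1) = 956.5 × 11.82 = 11.3 kΩ.

R_L(min) ≈ 11.3 kΩ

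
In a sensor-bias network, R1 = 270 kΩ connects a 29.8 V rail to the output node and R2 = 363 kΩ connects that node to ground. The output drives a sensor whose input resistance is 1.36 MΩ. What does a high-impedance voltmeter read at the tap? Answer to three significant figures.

The load sits in parallel with R2: R2‖R_L = (363 × 1360) / (363 + 1360) = 286.5 kΩ.
V_out = 29.8 × 286.5 / (270 + 286.5) = 29.8 × 286.5/556.5 = 15.3 V.

V_out ≈ 15.3 V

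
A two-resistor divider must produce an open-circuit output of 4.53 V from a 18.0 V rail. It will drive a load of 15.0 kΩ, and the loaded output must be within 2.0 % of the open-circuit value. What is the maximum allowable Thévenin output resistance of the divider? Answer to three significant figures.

Loading drop = R_th/(R_th + R_L) ≤ 0.0200, so R_th ≤ R_L · ε/(1−ε) = 15.0 kΩ × 0.0200/0.9800 = 306 Ω.

R_th ≤ 306 Ω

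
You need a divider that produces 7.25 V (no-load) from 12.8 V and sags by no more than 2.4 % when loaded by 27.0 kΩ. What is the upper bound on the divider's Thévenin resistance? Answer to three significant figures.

R_th ≤ 664 Ω

Loading drop = R_th/(R_th + R_L) ≤ 0.0240, so R_th ≤ R_L · ε/(1−ε) = 27.0 kΩ × 0.0240/0.9760 = 664 Ω.
(Any R1, R2 with R2/(R1+R2) = 0.566 and R1‖R2 ≤ 664 Ω will meet the spec.)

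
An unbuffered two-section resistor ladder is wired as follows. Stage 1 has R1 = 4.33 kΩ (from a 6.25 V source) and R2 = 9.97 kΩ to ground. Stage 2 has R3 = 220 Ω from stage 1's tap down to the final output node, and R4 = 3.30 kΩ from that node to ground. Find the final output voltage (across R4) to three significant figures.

Stage 2 presents R3+R4 = 3520 Ω as a load on stage 1's tap.
Stage 1's lower leg becomes R2‖(R3+R4) = 2602 Ω, so V_mid = 6.25 × 2602/6932 = 2.346 V.
Stage 2 is itself unloaded: V_out = V_mid × R4/(R3+R4) = 2.346 × 3300/3520 = 2.20 V.

V_out ≈ 2.20 V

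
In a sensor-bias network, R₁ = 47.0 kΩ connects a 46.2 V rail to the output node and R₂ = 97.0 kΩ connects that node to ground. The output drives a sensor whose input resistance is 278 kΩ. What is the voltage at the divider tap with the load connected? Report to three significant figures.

The load sits in parallel with R₂: R₂‖R_L = (97.0 × 278) / (97.0 + 278) = 71.91 kΩ.
V_out = 46.2 × 71.91 / (47.0 + 71.91) = 46.2 × 71.91/118.9 = 27.9 V.
(Unloaded it would have been 31.1 V.)

V_out ≈ 27.9 V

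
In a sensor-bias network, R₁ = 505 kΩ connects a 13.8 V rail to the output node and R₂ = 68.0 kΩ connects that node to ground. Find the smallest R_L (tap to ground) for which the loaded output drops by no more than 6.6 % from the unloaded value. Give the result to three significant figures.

R_L(min) ≈ 848 kΩ

Output resistance R_th = R₁‖R₂ = (505 × 68.0)/573.0 = 59.93 kΩ.
The fractional drop is R_th/(R_th + R_L); requiring this ≤ 0.0660 gives R_L ≥ R_th(1/0.0660 − 1) = 59.93 × 14.15 = 848 kΩ.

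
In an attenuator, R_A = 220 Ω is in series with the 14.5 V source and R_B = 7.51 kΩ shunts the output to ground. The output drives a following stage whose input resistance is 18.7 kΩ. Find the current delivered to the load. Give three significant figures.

R_B‖R_L = 5358 Ω; V_out = 14.5 × 5358/5578 = 13.93 V.
I_L = V_out / R_L = 13.93 / 18.7 kΩ = 0.745 mA.

I_L ≈ 0.745 mA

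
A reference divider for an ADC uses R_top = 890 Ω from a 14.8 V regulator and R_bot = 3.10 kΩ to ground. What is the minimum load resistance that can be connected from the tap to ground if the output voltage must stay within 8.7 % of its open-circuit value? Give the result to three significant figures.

Output resistance R_th = R_top‖R_bot = (890 × 3100)/3990 = 691.5 Ω.
The fractional drop is R_th/(R_th + R_L); requiring this ≤ 0.0870 gives R_L ≥ R_th(1/0.0870 − 1) = 691.5 × 10.49 = 7.26 kΩ.

R_L(min) ≈ 7.26 kΩ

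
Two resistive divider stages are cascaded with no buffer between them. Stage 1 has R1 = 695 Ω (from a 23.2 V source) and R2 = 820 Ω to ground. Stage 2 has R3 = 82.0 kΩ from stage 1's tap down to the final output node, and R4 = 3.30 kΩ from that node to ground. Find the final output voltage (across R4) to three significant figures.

Stage 2 presents R3+R4 = 85300 Ω as a load on stage 1's tap.
Stage 1's lower leg becomes R2‖(R3+R4) = 812.2 Ω, so V_mid = 23.2 × 812.2/1507 = 12.50 V.
Stage 2 is itself unloaded: V_out = V_mid × R4/(R3+R4) = 12.50 × 3300/85300 = 0.484 V.

V_out ≈ 0.484 V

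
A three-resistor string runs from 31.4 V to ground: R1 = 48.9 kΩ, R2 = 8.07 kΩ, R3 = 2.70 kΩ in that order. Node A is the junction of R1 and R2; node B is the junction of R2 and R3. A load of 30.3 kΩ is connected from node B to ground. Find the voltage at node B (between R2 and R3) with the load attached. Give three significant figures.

At node B, R3 is in parallel with the load: R3‖R_L = 2.479 kΩ.
Below node A the resistance is R2 + (R3‖R_L) = 10.55 kΩ, so V_A = 31.4 × 10.55/59.45 = 5.572 V.
Then V_B = V_A × (R3‖R_L)/(R2 + R3‖R_L) = 5.572 × 2.479/10.55 = 1.31 V.

V ≈ 1.31 V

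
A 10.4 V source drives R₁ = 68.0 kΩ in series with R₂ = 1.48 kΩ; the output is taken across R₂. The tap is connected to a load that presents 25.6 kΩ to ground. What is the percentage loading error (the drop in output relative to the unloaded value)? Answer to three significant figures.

5.36 %

The divider's output (Thévenin) resistance is R₁‖R₂ = 1.448 kΩ.
Fractional drop under load = R_th/(R_th + R_L) = 1.448 / (1.448 + 25.6) = 0.05355.
So the output falls by 5.36 %.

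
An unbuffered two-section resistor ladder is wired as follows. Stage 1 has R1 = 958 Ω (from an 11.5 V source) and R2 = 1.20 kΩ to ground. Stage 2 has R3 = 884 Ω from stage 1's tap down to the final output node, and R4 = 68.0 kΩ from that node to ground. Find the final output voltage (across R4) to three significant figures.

V_out ≈ 6.26 V

Stage 2 presents R3+R4 = 68880 Ω as a load on stage 1's tap.
Stage 1's lower leg becomes R2‖(R3+R4) = 1179 Ω, so V_mid = 11.5 × 1179/2137 = 6.346 V.
Stage 2 is itself unloaded: V_out = V_mid × R4/(R3+R4) = 6.346 × 68000/68880 = 6.26 V.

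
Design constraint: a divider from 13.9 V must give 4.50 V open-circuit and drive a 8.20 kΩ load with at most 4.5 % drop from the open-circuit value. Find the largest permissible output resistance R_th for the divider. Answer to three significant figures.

Loading drop = R_th/(R_th + R_L) ≤ 0.0450, so R_th ≤ R_L · ε/(1−ε) = 8.20 kΩ × 0.0450/0.9550 = 386 Ω.
(Any R1, R2 with R2/(R1+R2) = 0.324 and R1‖R2 ≤ 386 Ω will meet the spec.)

R_th ≤ 386 Ω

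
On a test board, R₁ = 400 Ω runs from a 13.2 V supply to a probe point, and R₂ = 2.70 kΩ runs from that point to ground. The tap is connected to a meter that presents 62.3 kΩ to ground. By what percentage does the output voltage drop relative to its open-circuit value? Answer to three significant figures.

0.556 %

The divider's output (Thévenin) resistance is R₁‖R₂ = 348.4 Ω.
Fractional drop under load = R_th/(R_th + R_L) = 348.4 / (348.4 + 62300) = 0.005561.
So the output falls by 0.556 %.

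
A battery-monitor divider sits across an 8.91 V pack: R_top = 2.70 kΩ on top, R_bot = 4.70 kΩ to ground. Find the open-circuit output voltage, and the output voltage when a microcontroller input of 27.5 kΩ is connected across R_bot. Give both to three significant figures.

Open-circuit: V = 8.91 × 4.70/(2.70 + 4.70) = 5.66 V.
With the load, R_bot becomes R_bot‖R_L = 4.014 kΩ, so V = 8.91 × 4.014/6.714 = 5.33 V.

Unloaded: 5.66 V; loaded: 5.33 V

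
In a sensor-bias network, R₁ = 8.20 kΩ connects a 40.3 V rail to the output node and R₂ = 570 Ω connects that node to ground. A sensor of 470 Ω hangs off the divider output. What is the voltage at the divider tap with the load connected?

The load sits in parallel with R₂: R₂‖R_L = (570 × 470) / (570 + 470) = 257.6 Ω.
V_out = 40.3 × 257.6 / (8200 + 257.6) = 40.3 × 257.6/8458 = 1.23 V.
(Unloaded it would have been 2.62 V.)

V_out ≈ 1.23 V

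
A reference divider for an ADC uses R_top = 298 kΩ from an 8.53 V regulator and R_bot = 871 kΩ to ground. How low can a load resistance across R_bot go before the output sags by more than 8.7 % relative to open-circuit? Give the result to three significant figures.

R_L(min) ≈ 2.33 MΩ

Output resistance R_th = R_top‖R_bot = (298 × 871)/1169 = 222.0 kΩ.
The fractional drop is R_th/(R_th + R_L); requiring this ≤ 0.0870 gives R_L ≥ R_th(1/0.0870 − 1) = 222.0 × 10.49 = 2.33 MΩ.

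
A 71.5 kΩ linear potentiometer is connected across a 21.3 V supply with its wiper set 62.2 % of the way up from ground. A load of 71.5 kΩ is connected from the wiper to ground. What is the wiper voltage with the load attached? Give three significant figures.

The wiper splits the pot into (1−α)R = 27.03 kΩ above and αR = 44.47 kΩ below.
Lower section ‖ load = 27.42 kΩ.
V_wiper = 21.3 × 27.42/(27.03 + 27.42) = 10.7 V.

V ≈ 10.7 V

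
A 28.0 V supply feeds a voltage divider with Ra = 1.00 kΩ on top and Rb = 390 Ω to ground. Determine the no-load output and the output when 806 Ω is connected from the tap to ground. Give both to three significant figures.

Open-circuit: V = 28.0 × 390/(1000 + 390) = 7.86 V.
With the load, Rb becomes Rb‖R_L = 262.8 Ω, so V = 28.0 × 262.8/1263 = 5.83 V.

Unloaded: 7.86 V; loaded: 5.83 V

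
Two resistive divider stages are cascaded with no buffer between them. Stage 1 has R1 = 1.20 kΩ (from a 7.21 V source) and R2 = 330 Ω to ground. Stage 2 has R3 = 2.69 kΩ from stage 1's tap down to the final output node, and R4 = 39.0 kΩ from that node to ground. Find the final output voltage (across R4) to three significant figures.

V_out ≈ 1.45 V

Stage 2 presents R3+R4 = 41690 Ω as a load on stage 1's tap.
Stage 1's lower leg becomes R2‖(R3+R4) = 327.4 Ω, so V_mid = 7.21 × 327.4/1527 = 1.546 V.
Stage 2 is itself unloaded: V_out = V_mid × R4/(R3+R4) = 1.546 × 39000/41690 = 1.45 V.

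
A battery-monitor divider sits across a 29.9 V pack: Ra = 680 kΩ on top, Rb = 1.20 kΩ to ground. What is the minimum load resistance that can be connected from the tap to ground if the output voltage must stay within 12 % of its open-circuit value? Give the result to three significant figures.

R_L(min) ≈ 8.78 kΩ

Output resistance R_th = Ra‖Rb = (680 × 1.20)/681.2 = 1.198 kΩ.
The fractional drop is R_th/(R_th + R_L); requiring this ≤ 0.120 gives R_L ≥ R_th(1/0.120 − 1) = 1.198 × 7.333 = 8.78 kΩ.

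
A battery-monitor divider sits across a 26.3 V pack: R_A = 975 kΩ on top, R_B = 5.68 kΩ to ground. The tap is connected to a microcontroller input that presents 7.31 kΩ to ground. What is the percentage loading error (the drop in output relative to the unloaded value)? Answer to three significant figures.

43.6 %

The divider's output (Thévenin) resistance is R_A‖R_B = 5.647 kΩ.
Fractional drop under load = R_th/(R_th + R_L) = 5.647 / (5.647 + 7.31) = 0.4358.
So the output falls by 43.6 %.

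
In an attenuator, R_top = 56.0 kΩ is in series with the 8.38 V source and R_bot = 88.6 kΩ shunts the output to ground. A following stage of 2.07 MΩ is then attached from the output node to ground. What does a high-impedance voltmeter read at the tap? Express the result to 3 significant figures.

V_out ≈ 5.05 V

The load sits in parallel with R_bot: R_bot‖R_L = (88.6 × 2070) / (88.6 + 2070) = 84.96 kΩ.
V_out = 8.38 × 84.96 / (56.0 + 84.96) = 8.38 × 84.96/141.0 = 5.05 V.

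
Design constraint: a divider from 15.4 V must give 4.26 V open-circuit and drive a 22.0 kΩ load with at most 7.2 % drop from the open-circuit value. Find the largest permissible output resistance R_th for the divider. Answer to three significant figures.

Loading drop = R_th/(R_th + R_L) ≤ 0.0720, so R_th ≤ R_L · ε/(1−ε) = 22.0 kΩ × 0.0720/0.9280 = 1.71 kΩ.

R_th ≤ 1.71 kΩ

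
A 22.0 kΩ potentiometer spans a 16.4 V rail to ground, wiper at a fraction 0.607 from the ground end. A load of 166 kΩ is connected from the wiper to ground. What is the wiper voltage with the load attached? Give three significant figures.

V ≈ 9.65 V

The wiper splits the pot into (1−α)R = 8.646 kΩ above and αR = 13.35 kΩ below.
Lower section ‖ load = 12.36 kΩ.
V_wiper = 16.4 × 12.36/(8.646 + 12.36) = 9.65 V.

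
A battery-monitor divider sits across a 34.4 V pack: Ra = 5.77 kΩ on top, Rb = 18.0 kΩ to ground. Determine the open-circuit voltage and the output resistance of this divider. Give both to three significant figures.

V_th is the open-circuit tap voltage: 34.4 × 18.0/(5.77 + 18.0) = 26.0 V.
With the supply zeroed, Ra and Rb appear in parallel from the tap: R_th = Ra‖Rb = (5.77 × 18.0)/23.77 = 4.37 kΩ.

V_th = 26.0 V, R_th = 4.37 kΩ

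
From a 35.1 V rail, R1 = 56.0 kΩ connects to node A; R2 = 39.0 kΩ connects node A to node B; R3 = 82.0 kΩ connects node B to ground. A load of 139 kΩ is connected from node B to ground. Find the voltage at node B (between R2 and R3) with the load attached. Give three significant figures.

At node B, R3 is in parallel with the load: R3‖R_L = 51.57 kΩ.
Below node A the resistance is R2 + (R3‖R_L) = 90.57 kΩ, so V_A = 35.1 × 90.57/146.6 = 21.69 V.
Then V_B = V_A × (R3‖R_L)/(R2 + R3‖R_L) = 21.69 × 51.57/90.57 = 12.4 V.

V ≈ 12.4 V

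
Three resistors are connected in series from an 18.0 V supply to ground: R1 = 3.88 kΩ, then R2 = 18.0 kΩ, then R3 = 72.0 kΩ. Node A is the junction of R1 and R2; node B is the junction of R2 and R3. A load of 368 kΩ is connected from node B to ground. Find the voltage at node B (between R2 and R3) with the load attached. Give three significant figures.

V ≈ 13.2 V

At node B, R3 is in parallel with the load: R3‖R_L = 60.22 kΩ.
Below node A the resistance is R2 + (R3‖R_L) = 78.22 kΩ, so V_A = 18.0 × 78.22/82.10 = 17.15 V.
Then V_B = V_A × (R3‖R_L)/(R2 + R3‖R_L) = 17.15 × 60.22/78.22 = 13.2 V.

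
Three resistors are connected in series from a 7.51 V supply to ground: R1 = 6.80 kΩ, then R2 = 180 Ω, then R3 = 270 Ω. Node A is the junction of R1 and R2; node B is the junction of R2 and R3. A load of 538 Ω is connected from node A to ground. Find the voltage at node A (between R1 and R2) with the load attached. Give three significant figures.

Below node A the series string R2+R3 = 450.0 Ω sits in parallel with the 538 Ω load: 245.0 Ω.
V_A = 7.51 × 245.0/(6800 + 245.0) = 0.261 V.

V ≈ 0.261 V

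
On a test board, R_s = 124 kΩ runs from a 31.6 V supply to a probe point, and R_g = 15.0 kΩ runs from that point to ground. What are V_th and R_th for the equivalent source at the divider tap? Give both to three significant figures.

V_th is the open-circuit tap voltage: 31.6 × 15.0/(124 + 15.0) = 3.41 V.
With the supply zeroed, R_s and R_g appear in parallel from the tap: R_th = R_s‖R_g = (124 × 15.0)/139.0 = 13.4 kΩ.

V_th = 3.41 V, R_th = 13.4 kΩ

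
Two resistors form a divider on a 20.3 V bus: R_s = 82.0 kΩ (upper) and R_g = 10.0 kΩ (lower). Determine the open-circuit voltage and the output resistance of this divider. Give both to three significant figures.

V_th = 2.21 V, R_th = 8.91 kΩ

V_th is the open-circuit tap voltage: 20.3 × 10.0/(82.0 + 10.0) = 2.21 V.
With the supply zeroed, R_s and R_g appear in parallel from the tap: R_th = R_s‖R_g = (82.0 × 10.0)/92.00 = 8.91 kΩ.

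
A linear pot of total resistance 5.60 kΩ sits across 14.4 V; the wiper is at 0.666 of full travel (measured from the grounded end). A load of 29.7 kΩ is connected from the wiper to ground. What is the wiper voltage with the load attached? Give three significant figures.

The wiper splits the pot into (1−α)R = 1.870 kΩ above and αR = 3.730 kΩ below.
Lower section ‖ load = 3.314 kΩ.
V_wiper = 14.4 × 3.314/(1.870 + 3.314) = 9.20 V.

V ≈ 9.20 V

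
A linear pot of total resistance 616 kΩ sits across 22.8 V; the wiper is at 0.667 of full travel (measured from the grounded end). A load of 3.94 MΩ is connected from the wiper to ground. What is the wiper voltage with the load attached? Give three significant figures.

The wiper splits the pot into (1−α)R = 205.1 kΩ above and αR = 410.9 kΩ below.
Lower section ‖ load = 372.1 kΩ.
V_wiper = 22.8 × 372.1/(205.1 + 372.1) = 14.7 V.

V ≈ 14.7 V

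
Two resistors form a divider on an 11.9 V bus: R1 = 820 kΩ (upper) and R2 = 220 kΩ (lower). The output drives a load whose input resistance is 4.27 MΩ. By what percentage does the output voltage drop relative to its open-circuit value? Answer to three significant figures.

3.90 %

The divider's output (Thévenin) resistance is R1‖R2 = 173.5 kΩ.
Fractional drop under load = R_th/(R_th + R_L) = 173.5 / (173.5 + 4270) = 0.03904.
So the output falls by 3.90 %.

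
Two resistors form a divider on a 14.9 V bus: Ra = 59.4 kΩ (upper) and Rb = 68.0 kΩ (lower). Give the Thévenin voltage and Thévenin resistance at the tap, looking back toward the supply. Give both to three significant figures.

V_th is the open-circuit tap voltage: 14.9 × 68.0/(59.4 + 68.0) = 7.95 V.
With the supply zeroed, Ra and Rb appear in parallel from the tap: R_th = Ra‖Rb = (59.4 × 68.0)/127.4 = 31.7 kΩ.

V_th = 7.95 V, R_th = 31.7 kΩ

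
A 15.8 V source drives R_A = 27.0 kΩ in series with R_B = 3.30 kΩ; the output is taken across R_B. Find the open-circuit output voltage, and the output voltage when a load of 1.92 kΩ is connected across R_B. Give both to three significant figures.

Unloaded: 1.72 V; loaded: 0.680 V

Open-circuit: V = 15.8 × 3.30/(27.0 + 3.30) = 1.72 V.
With the load, R_B becomes R_B‖R_L = 1.214 kΩ, so V = 15.8 × 1.214/28.21 = 0.680 V.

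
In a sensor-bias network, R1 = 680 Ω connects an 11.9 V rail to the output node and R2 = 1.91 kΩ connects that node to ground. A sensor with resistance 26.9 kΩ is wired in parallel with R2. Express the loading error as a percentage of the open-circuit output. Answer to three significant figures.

The divider's output (Thévenin) resistance is R1‖R2 = 501.5 Ω.
Fractional drop under load = R_th/(R_th + R_L) = 501.5 / (501.5 + 26900) = 0.01830.
So the output falls by 1.83 %.

1.83 %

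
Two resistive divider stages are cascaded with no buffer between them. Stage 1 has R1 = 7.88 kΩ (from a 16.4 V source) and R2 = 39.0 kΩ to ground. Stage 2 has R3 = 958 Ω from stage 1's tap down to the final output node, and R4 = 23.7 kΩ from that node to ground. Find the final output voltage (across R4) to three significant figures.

Stage 2 presents R3+R4 = 24660 Ω as a load on stage 1's tap.
Stage 1's lower leg becomes R2‖(R3+R4) = 15110 Ω, so V_mid = 16.4 × 15110/22990 = 10.78 V.
Stage 2 is itself unloaded: V_out = V_mid × R4/(R3+R4) = 10.78 × 23700/24660 = 10.4 V.

V_out ≈ 10.4 V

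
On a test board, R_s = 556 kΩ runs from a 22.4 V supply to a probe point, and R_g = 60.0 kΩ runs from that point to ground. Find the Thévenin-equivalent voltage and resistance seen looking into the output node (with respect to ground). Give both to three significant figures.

V_th = 2.18 V, R_th = 54.2 kΩ

V_th is the open-circuit tap voltage: 22.4 × 60.0/(556 + 60.0) = 2.18 V.
With the supply zeroed, R_s and R_g appear in parallel from the tap: R_th = R_s‖R_g = (556 × 60.0)/616.0 = 54.2 kΩ.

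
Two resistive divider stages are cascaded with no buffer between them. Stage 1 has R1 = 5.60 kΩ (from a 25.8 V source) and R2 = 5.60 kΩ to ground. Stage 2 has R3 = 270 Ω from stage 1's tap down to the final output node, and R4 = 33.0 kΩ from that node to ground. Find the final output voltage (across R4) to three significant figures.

Stage 2 presents R3+R4 = 33270 Ω as a load on stage 1's tap.
Stage 1's lower leg becomes R2‖(R3+R4) = 4793 Ω, so V_mid = 25.8 × 4793/10390 = 11.90 V.
Stage 2 is itself unloaded: V_out = V_mid × R4/(R3+R4) = 11.90 × 33000/33270 = 11.8 V.

V_out ≈ 11.8 V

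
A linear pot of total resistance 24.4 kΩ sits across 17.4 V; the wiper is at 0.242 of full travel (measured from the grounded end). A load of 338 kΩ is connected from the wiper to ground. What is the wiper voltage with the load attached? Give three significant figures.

V ≈ 4.16 V

The wiper splits the pot into (1−α)R = 18.50 kΩ above and αR = 5.905 kΩ below.
Lower section ‖ load = 5.803 kΩ.
V_wiper = 17.4 × 5.803/(18.50 + 5.803) = 4.16 V.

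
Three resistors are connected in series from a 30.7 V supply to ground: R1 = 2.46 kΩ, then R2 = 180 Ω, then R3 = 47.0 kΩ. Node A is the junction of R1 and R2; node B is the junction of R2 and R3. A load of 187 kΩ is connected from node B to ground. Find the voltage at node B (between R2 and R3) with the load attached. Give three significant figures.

At node B, R3 is in parallel with the load: R3‖R_L = 37560 Ω.
Below node A the resistance is R2 + (R3‖R_L) = 37740 Ω, so V_A = 30.7 × 37740/40200 = 28.82 V.
Then V_B = V_A × (R3‖R_L)/(R2 + R3‖R_L) = 28.82 × 37560/37740 = 28.7 V.

V ≈ 28.7 V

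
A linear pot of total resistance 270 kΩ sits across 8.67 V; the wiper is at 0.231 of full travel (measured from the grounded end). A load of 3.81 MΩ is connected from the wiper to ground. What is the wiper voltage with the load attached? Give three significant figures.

V ≈ 1.98 V

The wiper splits the pot into (1−α)R = 207.6 kΩ above and αR = 62.37 kΩ below.
Lower section ‖ load = 61.37 kΩ.
V_wiper = 8.67 × 61.37/(207.6 + 61.37) = 1.98 V.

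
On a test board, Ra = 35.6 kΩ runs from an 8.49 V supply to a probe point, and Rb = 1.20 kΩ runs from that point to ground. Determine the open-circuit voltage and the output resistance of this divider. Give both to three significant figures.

V_th is the open-circuit tap voltage: 8.49 × 1.20/(35.6 + 1.20) = 0.277 V.
With the supply zeroed, Ra and Rb appear in parallel from the tap: R_th = Ra‖Rb = (35.6 × 1.20)/36.80 = 1.16 kΩ.

V_th = 0.277 V, R_th = 1.16 kΩ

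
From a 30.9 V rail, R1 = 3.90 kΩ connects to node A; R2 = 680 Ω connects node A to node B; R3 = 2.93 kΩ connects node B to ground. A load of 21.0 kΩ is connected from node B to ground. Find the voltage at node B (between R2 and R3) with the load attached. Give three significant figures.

At node B, R3 is in parallel with the load: R3‖R_L = 2571 Ω.
Below node A the resistance is R2 + (R3‖R_L) = 3251 Ω, so V_A = 30.9 × 3251/7151 = 14.05 V.
Then V_B = V_A × (R3‖R_L)/(R2 + R3‖R_L) = 14.05 × 2571/3251 = 11.1 V.

V ≈ 11.1 V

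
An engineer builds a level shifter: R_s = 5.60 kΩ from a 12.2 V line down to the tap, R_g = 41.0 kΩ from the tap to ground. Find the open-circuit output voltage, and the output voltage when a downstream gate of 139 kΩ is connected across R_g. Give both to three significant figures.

Open-circuit: V = 12.2 × 41.0/(5.60 + 41.0) = 10.7 V.
With the load, R_g becomes R_g‖R_L = 31.66 kΩ, so V = 12.2 × 31.66/37.26 = 10.4 V.

Unloaded: 10.7 V; loaded: 10.4 V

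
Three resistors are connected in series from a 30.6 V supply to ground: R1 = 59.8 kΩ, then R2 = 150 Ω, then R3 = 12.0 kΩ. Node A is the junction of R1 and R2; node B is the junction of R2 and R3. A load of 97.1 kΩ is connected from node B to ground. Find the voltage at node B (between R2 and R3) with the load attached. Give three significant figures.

V ≈ 4.63 V

At node B, R3 is in parallel with the load: R3‖R_L = 10680 Ω.
Below node A the resistance is R2 + (R3‖R_L) = 10830 Ω, so V_A = 30.6 × 10830/70630 = 4.692 V.
Then V_B = V_A × (R3‖R_L)/(R2 + R3‖R_L) = 4.692 × 10680/10830 = 4.63 V.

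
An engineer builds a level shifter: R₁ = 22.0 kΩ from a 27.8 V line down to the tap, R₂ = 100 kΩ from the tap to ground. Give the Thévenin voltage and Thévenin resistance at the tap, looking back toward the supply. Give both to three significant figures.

V_th is the open-circuit tap voltage: 27.8 × 100/(22.0 + 100) = 22.8 V.
With the supply zeroed, R₁ and R₂ appear in parallel from the tap: R_th = R₁‖R₂ = (22.0 × 100)/122.0 = 18.0 kΩ.

V_th = 22.8 V, R_th = 18.0 kΩ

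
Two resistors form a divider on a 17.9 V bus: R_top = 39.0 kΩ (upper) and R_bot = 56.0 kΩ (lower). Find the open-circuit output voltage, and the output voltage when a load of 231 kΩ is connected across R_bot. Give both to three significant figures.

Open-circuit: V = 17.9 × 56.0/(39.0 + 56.0) = 10.6 V.
With the load, R_bot becomes R_bot‖R_L = 45.07 kΩ, so V = 17.9 × 45.07/84.07 = 9.60 V.

Unloaded: 10.6 V; loaded: 9.60 V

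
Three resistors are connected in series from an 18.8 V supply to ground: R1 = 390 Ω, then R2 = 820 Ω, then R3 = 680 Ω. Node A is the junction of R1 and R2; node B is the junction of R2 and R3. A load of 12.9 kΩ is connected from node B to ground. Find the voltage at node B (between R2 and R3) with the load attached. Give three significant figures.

V ≈ 6.54 V

At node B, R3 is in parallel with the load: R3‖R_L = 645.9 Ω.
Below node A the resistance is R2 + (R3‖R_L) = 1466 Ω, so V_A = 18.8 × 1466/1856 = 14.85 V.
Then V_B = V_A × (R3‖R_L)/(R2 + R3‖R_L) = 14.85 × 645.9/1466 = 6.54 V.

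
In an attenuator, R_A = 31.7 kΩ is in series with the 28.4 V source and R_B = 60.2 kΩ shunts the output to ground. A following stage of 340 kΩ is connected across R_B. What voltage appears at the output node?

The load sits in parallel with R_B: R_B‖R_L = (60.2 × 340) / (60.2 + 340) = 51.14 kΩ.
V_out = 28.4 × 51.14 / (31.7 + 51.14) = 28.4 × 51.14/82.84 = 17.5 V.
(Unloaded it would have been 18.6 V.)

V_out ≈ 17.5 V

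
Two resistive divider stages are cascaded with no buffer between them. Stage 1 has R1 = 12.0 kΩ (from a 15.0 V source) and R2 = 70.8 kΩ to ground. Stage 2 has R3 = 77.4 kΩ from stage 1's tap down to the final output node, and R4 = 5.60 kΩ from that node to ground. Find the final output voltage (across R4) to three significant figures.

V_out ≈ 0.770 V

Stage 2 presents R3+R4 = 83.00 kΩ as a load on stage 1's tap.
Stage 1's lower leg becomes R2‖(R3+R4) = 38.21 kΩ, so V_mid = 15.0 × 38.21/50.21 = 11.41 V.
Stage 2 is itself unloaded: V_out = V_mid × R4/(R3+R4) = 11.41 × 5.60/83.00 = 0.770 V.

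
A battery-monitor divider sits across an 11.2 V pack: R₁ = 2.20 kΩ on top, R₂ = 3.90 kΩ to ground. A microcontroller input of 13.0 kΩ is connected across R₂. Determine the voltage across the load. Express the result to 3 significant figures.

V_out ≈ 6.46 V

The load sits in parallel with R₂: R₂‖R_L = (3.90 × 13.0) / (3.90 + 13.0) = 3.000 kΩ.
V_out = 11.2 × 3.000 / (2.20 + 3.000) = 11.2 × 3.000/5.200 = 6.46 V.
(Unloaded it would have been 7.16 V.)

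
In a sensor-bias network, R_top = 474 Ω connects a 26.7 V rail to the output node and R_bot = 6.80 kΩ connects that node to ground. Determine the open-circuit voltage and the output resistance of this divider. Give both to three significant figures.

V_th = 25.0 V, R_th = 443 Ω

V_th is the open-circuit tap voltage: 26.7 × 6800/(474 + 6800) = 25.0 V.
With the supply zeroed, R_top and R_bot appear in parallel from the tap: R_th = R_top‖R_bot = (474 × 6800)/7274 = 443 Ω.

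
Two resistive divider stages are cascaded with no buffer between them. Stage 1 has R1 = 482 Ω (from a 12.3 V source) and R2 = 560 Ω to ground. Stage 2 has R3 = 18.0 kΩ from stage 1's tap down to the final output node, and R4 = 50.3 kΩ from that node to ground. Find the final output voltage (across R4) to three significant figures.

V_out ≈ 4.85 V

Stage 2 presents R3+R4 = 68300 Ω as a load on stage 1's tap.
Stage 1's lower leg becomes R2‖(R3+R4) = 555.4 Ω, so V_mid = 12.3 × 555.4/1037 = 6.585 V.
Stage 2 is itself unloaded: V_out = V_mid × R4/(R3+R4) = 6.585 × 50300/68300 = 4.85 V.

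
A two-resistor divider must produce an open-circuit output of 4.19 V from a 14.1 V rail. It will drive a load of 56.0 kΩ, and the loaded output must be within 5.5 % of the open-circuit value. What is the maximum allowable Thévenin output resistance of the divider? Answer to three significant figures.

Loading drop = R_th/(R_th + R_L) ≤ 0.0550, so R_th ≤ R_L · ε/(1−ε) = 56.0 kΩ × 0.0550/0.9450 = 3.26 kΩ.
(Any R1, R2 with R2/(R1+R2) = 0.297 and R1‖R2 ≤ 3.26 kΩ will meet the spec.)

R_th ≤ 3.26 kΩ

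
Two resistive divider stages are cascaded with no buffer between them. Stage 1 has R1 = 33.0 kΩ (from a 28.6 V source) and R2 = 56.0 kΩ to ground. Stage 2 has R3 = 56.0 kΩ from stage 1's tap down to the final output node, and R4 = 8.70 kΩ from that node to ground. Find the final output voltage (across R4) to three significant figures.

V_out ≈ 1.83 V

Stage 2 presents R3+R4 = 64.70 kΩ as a load on stage 1's tap.
Stage 1's lower leg becomes R2‖(R3+R4) = 30.02 kΩ, so V_mid = 28.6 × 30.02/63.02 = 13.62 V.
Stage 2 is itself unloaded: V_out = V_mid × R4/(R3+R4) = 13.62 × 8.70/64.70 = 1.83 V.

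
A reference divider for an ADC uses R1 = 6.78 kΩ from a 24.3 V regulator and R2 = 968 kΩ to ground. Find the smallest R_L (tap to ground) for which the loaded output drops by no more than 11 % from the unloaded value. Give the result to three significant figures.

R_L(min) ≈ 54.5 kΩ

Output resistance R_th = R1‖R2 = (6.78 × 968)/974.8 = 6.733 kΩ.
The fractional drop is R_th/(R_th + R_L); requiring this ≤ 0.110 gives R_L ≥ R_th(1/0.110 − 1) = 6.733 × 8.091 = 54.5 kΩ.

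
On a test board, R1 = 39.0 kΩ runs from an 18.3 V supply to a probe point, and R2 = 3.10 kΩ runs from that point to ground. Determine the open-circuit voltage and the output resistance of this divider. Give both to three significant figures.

V_th is the open-circuit tap voltage: 18.3 × 3.10/(39.0 + 3.10) = 1.35 V.
With the supply zeroed, R1 and R2 appear in parallel from the tap: R_th = R1‖R2 = (39.0 × 3.10)/42.10 = 2.87 kΩ.

V_th = 1.35 V, R_th = 2.87 kΩ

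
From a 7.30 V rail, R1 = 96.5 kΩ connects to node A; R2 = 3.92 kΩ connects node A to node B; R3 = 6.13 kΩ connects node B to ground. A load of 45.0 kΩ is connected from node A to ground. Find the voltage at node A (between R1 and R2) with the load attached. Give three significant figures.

Below node A the series string R2+R3 = 10.05 kΩ sits in parallel with the 45.0 kΩ load: 8.215 kΩ.
V_A = 7.30 × 8.215/(96.5 + 8.215) = 0.573 V.

V ≈ 0.573 V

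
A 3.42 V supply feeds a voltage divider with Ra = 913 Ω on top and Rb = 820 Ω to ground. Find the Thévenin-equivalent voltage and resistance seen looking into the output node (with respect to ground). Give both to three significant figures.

V_th is the open-circuit tap voltage: 3.42 × 820/(913 + 820) = 1.62 V.
With the supply zeroed, Ra and Rb appear in parallel from the tap: R_th = Ra‖Rb = (913 × 820)/1733 = 432 Ω.

V_th = 1.62 V, R_th = 432 Ω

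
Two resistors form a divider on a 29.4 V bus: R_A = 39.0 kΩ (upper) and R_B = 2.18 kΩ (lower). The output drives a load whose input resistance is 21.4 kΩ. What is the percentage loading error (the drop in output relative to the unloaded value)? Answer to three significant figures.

The divider's output (Thévenin) resistance is R_A‖R_B = 2.065 kΩ.
Fractional drop under load = R_th/(R_th + R_L) = 2.065 / (2.065 + 21.4) = 0.08799.
So the output falls by 8.80 %.

8.80 %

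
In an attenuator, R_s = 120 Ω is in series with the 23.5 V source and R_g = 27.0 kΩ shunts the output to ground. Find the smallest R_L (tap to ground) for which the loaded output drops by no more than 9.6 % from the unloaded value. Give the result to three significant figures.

Output resistance R_th = R_s‖R_g = (120 × 27000)/27120 = 119.5 Ω.
The fractional drop is R_th/(R_th + R_L); requiring this ≤ 0.0960 gives R_L ≥ R_th(1/0.0960 − 1) = 119.5 × 9.417 = 1.12 kΩ.

R_L(min) ≈ 1.12 kΩ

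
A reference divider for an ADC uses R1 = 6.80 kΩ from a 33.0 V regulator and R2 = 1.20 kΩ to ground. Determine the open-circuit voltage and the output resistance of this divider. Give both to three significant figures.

V_th = 4.95 V, R_th = 1.02 kΩ

V_th is the open-circuit tap voltage: 33.0 × 1.20/(6.80 + 1.20) = 4.95 V.
With the supply zeroed, R1 and R2 appear in parallel from the tap: R_th = R1‖R2 = (6.80 × 1.20)/8.000 = 1.02 kΩ.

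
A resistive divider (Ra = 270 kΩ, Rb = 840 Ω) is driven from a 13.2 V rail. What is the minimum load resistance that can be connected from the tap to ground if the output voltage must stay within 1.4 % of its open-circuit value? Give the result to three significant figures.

Output resistance R_th = Ra‖Rb = (270000 × 840)/270800 = 837.4 Ω.
The fractional drop is R_th/(R_th + R_L); requiring this ≤ 0.0140 gives R_L ≥ R_th(1/0.0140 − 1) = 837.4 × 70.43 = 59.0 kΩ.

R_L(min) ≈ 59.0 kΩ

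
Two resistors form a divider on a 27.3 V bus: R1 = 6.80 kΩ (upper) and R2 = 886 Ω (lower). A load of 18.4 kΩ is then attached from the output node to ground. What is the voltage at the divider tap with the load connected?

The load sits in parallel with R2: R2‖R_L = (886 × 18400) / (886 + 18400) = 845.3 Ω.
V_out = 27.3 × 845.3 / (6800 + 845.3) = 27.3 × 845.3/7645 = 3.02 V.

V_out ≈ 3.02 V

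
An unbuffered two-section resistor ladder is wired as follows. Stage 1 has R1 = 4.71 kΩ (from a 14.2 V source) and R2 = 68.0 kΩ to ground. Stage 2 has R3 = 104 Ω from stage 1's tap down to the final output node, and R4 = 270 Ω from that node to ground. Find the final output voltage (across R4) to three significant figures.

V_out ≈ 0.750 V

Stage 2 presents R3+R4 = 374.0 Ω as a load on stage 1's tap.
Stage 1's lower leg becomes R2‖(R3+R4) = 372.0 Ω, so V_mid = 14.2 × 372.0/5082 = 1.039 V.
Stage 2 is itself unloaded: V_out = V_mid × R4/(R3+R4) = 1.039 × 270/374.0 = 0.750 V.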